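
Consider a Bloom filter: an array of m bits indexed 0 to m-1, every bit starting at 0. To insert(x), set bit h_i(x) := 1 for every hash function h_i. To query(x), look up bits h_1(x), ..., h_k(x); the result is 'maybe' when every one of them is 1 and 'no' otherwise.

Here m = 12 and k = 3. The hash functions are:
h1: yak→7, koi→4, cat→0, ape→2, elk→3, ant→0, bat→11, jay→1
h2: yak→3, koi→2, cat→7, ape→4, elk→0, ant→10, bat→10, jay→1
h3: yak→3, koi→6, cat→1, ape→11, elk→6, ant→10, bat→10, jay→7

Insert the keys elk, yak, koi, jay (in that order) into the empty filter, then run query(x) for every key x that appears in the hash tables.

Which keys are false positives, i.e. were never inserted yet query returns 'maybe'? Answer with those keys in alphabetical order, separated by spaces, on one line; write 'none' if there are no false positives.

Answer: cat

Derivation:
Start: bits=000000000000
After insert 'elk': sets bits 0 3 6 -> bits=100100100000
After insert 'yak': sets bits 3 7 -> bits=100100110000
After insert 'koi': sets bits 2 4 6 -> bits=101110110000
After insert 'jay': sets bits 1 7 -> bits=111110110000
Not inserted: ant ape bat cat — query each against bits=111110110000:
query ant: checks bit0=1, bit10=0 (has a 0) -> no => not a false positive
query ape: checks bit2=1, bit4=1, bit11=0 (has a 0) -> no => not a false positive
query bat: checks bit10=0, bit11=0 (has a 0) -> no => not a false positive
query cat: checks bit0=1, bit1=1, bit7=1 (all 1) -> maybe => FALSE POSITIVE
False positives (alphabetical): cat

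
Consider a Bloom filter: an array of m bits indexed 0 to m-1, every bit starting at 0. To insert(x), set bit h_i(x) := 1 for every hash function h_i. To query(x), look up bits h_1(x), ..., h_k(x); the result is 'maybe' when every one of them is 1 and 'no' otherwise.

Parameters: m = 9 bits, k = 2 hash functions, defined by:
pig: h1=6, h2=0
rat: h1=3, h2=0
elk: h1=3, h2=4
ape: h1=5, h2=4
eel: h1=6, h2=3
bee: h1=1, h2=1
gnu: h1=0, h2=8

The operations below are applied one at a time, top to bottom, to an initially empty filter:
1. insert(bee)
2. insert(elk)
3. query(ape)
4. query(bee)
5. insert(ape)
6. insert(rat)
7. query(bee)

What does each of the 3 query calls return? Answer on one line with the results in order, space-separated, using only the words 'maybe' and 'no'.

Answer: no maybe maybe

Derivation:
Start: bits=000000000
Op 1: insert bee -> sets bits 1 -> bits=010000000
Op 2: insert elk -> sets bits 3 4 -> bits=010110000
Op 3: query ape -> checks bit4=1, bit5=0 (has a 0) -> no
Op 4: query bee -> checks bit1=1 (all 1) -> maybe
Op 5: insert ape -> sets bits 4 5 -> bits=010111000
Op 6: insert rat -> sets bits 0 3 -> bits=110111000
Op 7: query bee -> checks bit1=1 (all 1) -> maybe
Query results in order: no maybe maybe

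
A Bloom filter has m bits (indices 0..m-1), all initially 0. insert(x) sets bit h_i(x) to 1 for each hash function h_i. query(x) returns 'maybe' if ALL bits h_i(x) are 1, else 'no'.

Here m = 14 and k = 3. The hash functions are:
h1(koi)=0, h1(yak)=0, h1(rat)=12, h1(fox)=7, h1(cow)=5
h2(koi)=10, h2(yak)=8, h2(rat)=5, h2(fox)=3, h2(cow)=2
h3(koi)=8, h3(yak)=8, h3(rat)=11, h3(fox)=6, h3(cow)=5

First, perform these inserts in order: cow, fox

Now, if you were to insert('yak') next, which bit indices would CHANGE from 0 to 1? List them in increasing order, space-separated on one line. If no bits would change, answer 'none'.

Start: bits=00000000000000
After insert 'cow': sets bits 2 5 -> bits=00100100000000
After insert 'fox': sets bits 3 6 7 -> bits=00110111000000
insert 'yak' would touch bits 0 8; currently bit0=0, bit8=0
Bits that are 0 among those (would change 0->1): 0 8

Answer: 0 8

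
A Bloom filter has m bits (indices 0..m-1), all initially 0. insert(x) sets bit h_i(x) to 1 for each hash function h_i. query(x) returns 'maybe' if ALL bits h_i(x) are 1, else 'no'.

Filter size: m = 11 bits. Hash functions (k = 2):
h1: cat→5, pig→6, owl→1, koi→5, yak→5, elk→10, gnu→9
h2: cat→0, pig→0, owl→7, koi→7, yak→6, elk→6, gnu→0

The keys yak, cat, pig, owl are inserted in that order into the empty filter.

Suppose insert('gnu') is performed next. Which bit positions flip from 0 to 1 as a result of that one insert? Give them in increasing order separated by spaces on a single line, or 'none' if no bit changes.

Start: bits=00000000000
After insert 'yak': sets bits 5 6 -> bits=00000110000
After insert 'cat': sets bits 0 5 -> bits=10000110000
After insert 'pig': sets bits 0 6 -> bits=10000110000
After insert 'owl': sets bits 1 7 -> bits=11000111000
insert 'gnu' would touch bits 0 9; currently bit0=1, bit9=0
Bits that are 0 among those (would change 0->1): 9

Answer: 9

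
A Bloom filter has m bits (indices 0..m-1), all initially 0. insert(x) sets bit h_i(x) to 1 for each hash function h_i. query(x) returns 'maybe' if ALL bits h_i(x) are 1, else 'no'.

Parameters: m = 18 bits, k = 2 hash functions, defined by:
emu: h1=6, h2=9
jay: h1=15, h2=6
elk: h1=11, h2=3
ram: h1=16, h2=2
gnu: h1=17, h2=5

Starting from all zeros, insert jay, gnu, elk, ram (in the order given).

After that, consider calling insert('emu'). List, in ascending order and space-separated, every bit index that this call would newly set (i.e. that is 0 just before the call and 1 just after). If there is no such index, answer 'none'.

Answer: 9

Derivation:
Start: bits=000000000000000000
After insert 'jay': sets bits 6 15 -> bits=000000100000000100
After insert 'gnu': sets bits 5 17 -> bits=000001100000000101
After insert 'elk': sets bits 3 11 -> bits=000101100001000101
After insert 'ram': sets bits 2 16 -> bits=001101100001000111
insert 'emu' would touch bits 6 9; currently bit6=1, bit9=0
Bits that are 0 among those (would change 0->1): 9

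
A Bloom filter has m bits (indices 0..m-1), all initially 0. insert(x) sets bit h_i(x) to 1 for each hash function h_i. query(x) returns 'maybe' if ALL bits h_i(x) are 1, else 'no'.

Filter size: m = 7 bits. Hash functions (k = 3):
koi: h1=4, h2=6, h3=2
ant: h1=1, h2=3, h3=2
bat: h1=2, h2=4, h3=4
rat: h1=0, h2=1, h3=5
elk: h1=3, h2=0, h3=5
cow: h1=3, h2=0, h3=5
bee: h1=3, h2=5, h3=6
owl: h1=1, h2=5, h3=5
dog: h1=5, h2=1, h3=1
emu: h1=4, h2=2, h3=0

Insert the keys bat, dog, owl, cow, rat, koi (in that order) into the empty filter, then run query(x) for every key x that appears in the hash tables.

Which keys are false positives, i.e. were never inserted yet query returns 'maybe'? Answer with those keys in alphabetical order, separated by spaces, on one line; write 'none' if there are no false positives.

Answer: ant bee elk emu

Derivation:
Start: bits=0000000
After insert 'bat': sets bits 2 4 -> bits=0010100
After insert 'dog': sets bits 1 5 -> bits=0110110
After insert 'owl': sets bits 1 5 -> bits=0110110
After insert 'cow': sets bits 0 3 5 -> bits=1111110
After insert 'rat': sets bits 0 1 5 -> bits=1111110
After insert 'koi': sets bits 2 4 6 -> bits=1111111
Not inserted: ant bee elk emu — query each against bits=1111111:
query ant: checks bit1=1, bit2=1, bit3=1 (all 1) -> maybe => FALSE POSITIVE
query bee: checks bit3=1, bit5=1, bit6=1 (all 1) -> maybe => FALSE POSITIVE
query elk: checks bit0=1, bit3=1, bit5=1 (all 1) -> maybe => FALSE POSITIVE
query emu: checks bit0=1, bit2=1, bit4=1 (all 1) -> maybe => FALSE POSITIVE
False positives (alphabetical): ant bee elk emu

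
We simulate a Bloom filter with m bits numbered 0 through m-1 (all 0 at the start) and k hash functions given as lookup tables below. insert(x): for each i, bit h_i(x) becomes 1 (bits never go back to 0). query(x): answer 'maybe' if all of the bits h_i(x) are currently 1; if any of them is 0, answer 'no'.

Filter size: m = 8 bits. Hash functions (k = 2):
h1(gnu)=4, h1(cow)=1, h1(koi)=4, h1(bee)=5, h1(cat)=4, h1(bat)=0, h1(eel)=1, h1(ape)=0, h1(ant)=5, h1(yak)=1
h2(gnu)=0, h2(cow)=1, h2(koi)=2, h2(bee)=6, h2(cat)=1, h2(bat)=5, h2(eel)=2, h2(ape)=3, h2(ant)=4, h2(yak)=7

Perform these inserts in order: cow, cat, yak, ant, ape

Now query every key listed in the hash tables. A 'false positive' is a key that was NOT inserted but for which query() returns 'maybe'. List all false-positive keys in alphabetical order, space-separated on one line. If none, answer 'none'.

Answer: bat gnu

Derivation:
Start: bits=00000000
After insert 'cow': sets bits 1 -> bits=01000000
After insert 'cat': sets bits 1 4 -> bits=01001000
After insert 'yak': sets bits 1 7 -> bits=01001001
After insert 'ant': sets bits 4 5 -> bits=01001101
After insert 'ape': sets bits 0 3 -> bits=11011101
Not inserted: bat bee eel gnu koi — query each against bits=11011101:
query bat: checks bit0=1, bit5=1 (all 1) -> maybe => FALSE POSITIVE
query bee: checks bit5=1, bit6=0 (has a 0) -> no => not a false positive
query eel: checks bit1=1, bit2=0 (has a 0) -> no => not a false positive
query gnu: checks bit0=1, bit4=1 (all 1) -> maybe => FALSE POSITIVE
query koi: checks bit2=0, bit4=1 (has a 0) -> no => not a false positive
False positives (alphabetical): bat gnu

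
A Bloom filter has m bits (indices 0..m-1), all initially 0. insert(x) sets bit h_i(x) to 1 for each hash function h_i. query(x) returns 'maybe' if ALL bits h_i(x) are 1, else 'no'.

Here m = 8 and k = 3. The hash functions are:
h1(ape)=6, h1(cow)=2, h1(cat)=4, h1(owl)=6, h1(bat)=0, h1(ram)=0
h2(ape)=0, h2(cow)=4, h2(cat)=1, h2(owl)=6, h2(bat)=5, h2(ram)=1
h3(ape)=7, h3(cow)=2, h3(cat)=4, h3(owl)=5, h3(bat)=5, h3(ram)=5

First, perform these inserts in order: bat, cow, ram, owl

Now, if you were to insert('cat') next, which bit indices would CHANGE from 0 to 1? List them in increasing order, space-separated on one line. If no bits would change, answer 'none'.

Start: bits=00000000
After insert 'bat': sets bits 0 5 -> bits=10000100
After insert 'cow': sets bits 2 4 -> bits=10101100
After insert 'ram': sets bits 0 1 5 -> bits=11101100
After insert 'owl': sets bits 5 6 -> bits=11101110
insert 'cat' would touch bits 1 4; currently bit1=1, bit4=1
Bits that are 0 among those (would change 0->1): none

Answer: none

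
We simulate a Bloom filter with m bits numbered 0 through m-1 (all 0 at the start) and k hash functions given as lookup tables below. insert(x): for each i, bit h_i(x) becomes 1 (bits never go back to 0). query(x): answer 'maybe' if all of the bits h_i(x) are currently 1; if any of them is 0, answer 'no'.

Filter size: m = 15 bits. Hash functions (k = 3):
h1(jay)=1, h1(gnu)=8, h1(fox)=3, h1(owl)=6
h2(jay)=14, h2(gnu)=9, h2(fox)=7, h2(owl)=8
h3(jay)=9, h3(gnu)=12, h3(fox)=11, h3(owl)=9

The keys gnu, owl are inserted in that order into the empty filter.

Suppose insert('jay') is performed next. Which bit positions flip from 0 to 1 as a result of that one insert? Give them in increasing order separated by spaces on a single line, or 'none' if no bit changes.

Start: bits=000000000000000
After insert 'gnu': sets bits 8 9 12 -> bits=000000001100100
After insert 'owl': sets bits 6 8 9 -> bits=000000101100100
insert 'jay' would touch bits 1 9 14; currently bit1=0, bit9=1, bit14=0
Bits that are 0 among those (would change 0->1): 1 14

Answer: 1 14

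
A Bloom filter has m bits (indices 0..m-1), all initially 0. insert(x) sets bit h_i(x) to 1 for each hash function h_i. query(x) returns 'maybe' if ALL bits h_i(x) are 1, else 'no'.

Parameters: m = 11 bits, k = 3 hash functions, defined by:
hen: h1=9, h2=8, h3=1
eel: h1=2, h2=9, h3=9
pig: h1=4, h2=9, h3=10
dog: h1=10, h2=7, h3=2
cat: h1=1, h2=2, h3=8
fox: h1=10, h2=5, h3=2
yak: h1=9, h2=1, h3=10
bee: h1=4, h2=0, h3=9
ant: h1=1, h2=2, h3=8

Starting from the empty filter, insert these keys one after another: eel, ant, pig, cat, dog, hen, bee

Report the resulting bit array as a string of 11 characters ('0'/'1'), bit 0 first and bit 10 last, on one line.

Answer: 11101001111

Derivation:
Start: bits=00000000000
After insert 'eel': sets bits 2 9 -> bits=00100000010
After insert 'ant': sets bits 1 2 8 -> bits=01100000110
After insert 'pig': sets bits 4 9 10 -> bits=01101000111
After insert 'cat': sets bits 1 2 8 -> bits=01101000111
After insert 'dog': sets bits 2 7 10 -> bits=01101001111
After insert 'hen': sets bits 1 8 9 -> bits=01101001111
After insert 'bee': sets bits 0 4 9 -> bits=11101001111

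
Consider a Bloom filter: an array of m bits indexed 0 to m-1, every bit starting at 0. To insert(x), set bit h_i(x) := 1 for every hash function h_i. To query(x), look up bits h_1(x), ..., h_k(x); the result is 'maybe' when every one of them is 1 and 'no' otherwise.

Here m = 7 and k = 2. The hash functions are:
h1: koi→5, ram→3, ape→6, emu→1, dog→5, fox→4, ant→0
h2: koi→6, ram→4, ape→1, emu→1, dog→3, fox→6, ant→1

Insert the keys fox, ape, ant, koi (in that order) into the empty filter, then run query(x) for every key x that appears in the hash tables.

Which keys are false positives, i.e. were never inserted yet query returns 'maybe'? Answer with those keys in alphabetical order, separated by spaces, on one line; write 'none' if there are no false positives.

Answer: emu

Derivation:
Start: bits=0000000
After insert 'fox': sets bits 4 6 -> bits=0000101
After insert 'ape': sets bits 1 6 -> bits=0100101
After insert 'ant': sets bits 0 1 -> bits=1100101
After insert 'koi': sets bits 5 6 -> bits=1100111
Not inserted: dog emu ram — query each against bits=1100111:
query dog: checks bit3=0, bit5=1 (has a 0) -> no => not a false positive
query emu: checks bit1=1 (all 1) -> maybe => FALSE POSITIVE
query ram: checks bit3=0, bit4=1 (has a 0) -> no => not a false positive
False positives (alphabetical): emu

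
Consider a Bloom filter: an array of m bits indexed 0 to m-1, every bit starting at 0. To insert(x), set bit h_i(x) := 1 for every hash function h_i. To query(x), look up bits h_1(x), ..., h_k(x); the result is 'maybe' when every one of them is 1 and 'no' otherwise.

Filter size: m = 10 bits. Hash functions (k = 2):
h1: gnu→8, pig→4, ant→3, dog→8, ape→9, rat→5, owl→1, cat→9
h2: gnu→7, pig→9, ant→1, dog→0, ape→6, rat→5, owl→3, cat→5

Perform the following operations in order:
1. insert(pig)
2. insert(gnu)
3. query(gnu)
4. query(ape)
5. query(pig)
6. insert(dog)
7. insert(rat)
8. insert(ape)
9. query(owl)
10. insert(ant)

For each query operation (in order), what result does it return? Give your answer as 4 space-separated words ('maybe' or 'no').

Answer: maybe no maybe no

Derivation:
Start: bits=0000000000
Op 1: insert pig -> sets bits 4 9 -> bits=0000100001
Op 2: insert gnu -> sets bits 7 8 -> bits=0000100111
Op 3: query gnu -> checks bit7=1, bit8=1 (all 1) -> maybe
Op 4: query ape -> checks bit6=0, bit9=1 (has a 0) -> no
Op 5: query pig -> checks bit4=1, bit9=1 (all 1) -> maybe
Op 6: insert dog -> sets bits 0 8 -> bits=1000100111
Op 7: insert rat -> sets bits 5 -> bits=1000110111
Op 8: insert ape -> sets bits 6 9 -> bits=1000111111
Op 9: query owl -> checks bit1=0, bit3=0 (has a 0) -> no
Op 10: insert ant -> sets bits 1 3 -> bits=1101111111
Query results in order: maybe no maybe no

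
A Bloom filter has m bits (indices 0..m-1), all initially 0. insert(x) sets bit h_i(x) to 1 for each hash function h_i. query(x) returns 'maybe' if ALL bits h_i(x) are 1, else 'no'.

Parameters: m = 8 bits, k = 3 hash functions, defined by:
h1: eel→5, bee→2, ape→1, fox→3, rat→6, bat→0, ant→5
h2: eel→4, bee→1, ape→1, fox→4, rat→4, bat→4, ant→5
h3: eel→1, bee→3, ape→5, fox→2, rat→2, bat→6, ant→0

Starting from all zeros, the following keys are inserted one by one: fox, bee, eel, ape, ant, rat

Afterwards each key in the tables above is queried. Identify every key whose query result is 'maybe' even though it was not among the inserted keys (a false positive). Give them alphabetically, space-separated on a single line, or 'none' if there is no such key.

Answer: bat

Derivation:
Start: bits=00000000
After insert 'fox': sets bits 2 3 4 -> bits=00111000
After insert 'bee': sets bits 1 2 3 -> bits=01111000
After insert 'eel': sets bits 1 4 5 -> bits=01111100
After insert 'ape': sets bits 1 5 -> bits=01111100
After insert 'ant': sets bits 0 5 -> bits=11111100
After insert 'rat': sets bits 2 4 6 -> bits=11111110
Not inserted: bat — query each against bits=11111110:
query bat: checks bit0=1, bit4=1, bit6=1 (all 1) -> maybe => FALSE POSITIVE
False positives (alphabetical): bat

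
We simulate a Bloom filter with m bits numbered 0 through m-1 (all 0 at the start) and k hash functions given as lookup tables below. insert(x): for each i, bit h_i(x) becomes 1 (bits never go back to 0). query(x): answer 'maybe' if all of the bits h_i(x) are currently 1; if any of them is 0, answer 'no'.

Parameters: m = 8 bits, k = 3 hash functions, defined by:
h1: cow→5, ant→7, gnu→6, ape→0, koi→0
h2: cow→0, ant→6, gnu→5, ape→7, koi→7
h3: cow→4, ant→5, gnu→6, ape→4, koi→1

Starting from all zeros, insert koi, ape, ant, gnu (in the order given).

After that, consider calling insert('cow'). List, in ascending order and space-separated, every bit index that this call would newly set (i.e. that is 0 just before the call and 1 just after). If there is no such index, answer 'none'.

Start: bits=00000000
After insert 'koi': sets bits 0 1 7 -> bits=11000001
After insert 'ape': sets bits 0 4 7 -> bits=11001001
After insert 'ant': sets bits 5 6 7 -> bits=11001111
After insert 'gnu': sets bits 5 6 -> bits=11001111
insert 'cow' would touch bits 0 4 5; currently bit0=1, bit4=1, bit5=1
Bits that are 0 among those (would change 0->1): none

Answer: none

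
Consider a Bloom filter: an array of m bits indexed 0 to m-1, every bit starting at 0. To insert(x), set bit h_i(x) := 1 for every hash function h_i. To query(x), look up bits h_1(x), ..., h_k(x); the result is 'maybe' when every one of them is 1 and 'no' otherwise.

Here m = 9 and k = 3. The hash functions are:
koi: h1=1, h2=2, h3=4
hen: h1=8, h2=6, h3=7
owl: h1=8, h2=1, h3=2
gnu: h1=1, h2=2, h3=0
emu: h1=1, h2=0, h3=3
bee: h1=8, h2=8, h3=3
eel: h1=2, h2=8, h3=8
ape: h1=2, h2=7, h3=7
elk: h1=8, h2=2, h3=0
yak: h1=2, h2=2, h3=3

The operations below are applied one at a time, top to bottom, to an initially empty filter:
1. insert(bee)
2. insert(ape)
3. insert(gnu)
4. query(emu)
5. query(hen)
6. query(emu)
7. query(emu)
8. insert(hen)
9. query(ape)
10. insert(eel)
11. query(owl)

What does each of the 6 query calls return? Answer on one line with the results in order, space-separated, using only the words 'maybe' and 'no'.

Start: bits=000000000
Op 1: insert bee -> sets bits 3 8 -> bits=000100001
Op 2: insert ape -> sets bits 2 7 -> bits=001100011
Op 3: insert gnu -> sets bits 0 1 2 -> bits=111100011
Op 4: query emu -> checks bit0=1, bit1=1, bit3=1 (all 1) -> maybe
Op 5: query hen -> checks bit6=0, bit7=1, bit8=1 (has a 0) -> no
Op 6: query emu -> checks bit0=1, bit1=1, bit3=1 (all 1) -> maybe
Op 7: query emu -> checks bit0=1, bit1=1, bit3=1 (all 1) -> maybe
Op 8: insert hen -> sets bits 6 7 8 -> bits=111100111
Op 9: query ape -> checks bit2=1, bit7=1 (all 1) -> maybe
Op 10: insert eel -> sets bits 2 8 -> bits=111100111
Op 11: query owl -> checks bit1=1, bit2=1, bit8=1 (all 1) -> maybe
Query results in order: maybe no maybe maybe maybe maybe

Answer: maybe no maybe maybe maybe maybe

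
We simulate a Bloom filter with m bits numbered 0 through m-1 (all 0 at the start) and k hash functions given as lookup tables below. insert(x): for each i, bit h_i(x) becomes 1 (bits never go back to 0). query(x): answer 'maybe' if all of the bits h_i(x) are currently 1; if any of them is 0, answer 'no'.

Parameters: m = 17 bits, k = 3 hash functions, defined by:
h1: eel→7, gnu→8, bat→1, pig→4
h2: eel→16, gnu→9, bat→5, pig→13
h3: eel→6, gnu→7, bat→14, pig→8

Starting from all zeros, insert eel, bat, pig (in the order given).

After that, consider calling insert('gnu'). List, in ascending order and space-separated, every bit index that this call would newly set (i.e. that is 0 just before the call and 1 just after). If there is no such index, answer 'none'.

Start: bits=00000000000000000
After insert 'eel': sets bits 6 7 16 -> bits=00000011000000001
After insert 'bat': sets bits 1 5 14 -> bits=01000111000000101
After insert 'pig': sets bits 4 8 13 -> bits=01001111100001101
insert 'gnu' would touch bits 7 8 9; currently bit7=1, bit8=1, bit9=0
Bits that are 0 among those (would change 0->1): 9

Answer: 9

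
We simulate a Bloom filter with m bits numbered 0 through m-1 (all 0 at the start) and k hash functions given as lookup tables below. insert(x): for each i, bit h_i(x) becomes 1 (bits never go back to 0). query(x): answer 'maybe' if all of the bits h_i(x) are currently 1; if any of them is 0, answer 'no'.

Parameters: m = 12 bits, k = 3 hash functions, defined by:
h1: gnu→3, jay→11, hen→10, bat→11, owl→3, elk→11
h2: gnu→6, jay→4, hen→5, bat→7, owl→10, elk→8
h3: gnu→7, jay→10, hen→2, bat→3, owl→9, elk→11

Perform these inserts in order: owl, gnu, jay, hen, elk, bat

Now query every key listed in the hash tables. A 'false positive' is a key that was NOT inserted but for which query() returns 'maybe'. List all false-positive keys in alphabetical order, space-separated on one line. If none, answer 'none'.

Answer: none

Derivation:
Start: bits=000000000000
After insert 'owl': sets bits 3 9 10 -> bits=000100000110
After insert 'gnu': sets bits 3 6 7 -> bits=000100110110
After insert 'jay': sets bits 4 10 11 -> bits=000110110111
After insert 'hen': sets bits 2 5 10 -> bits=001111110111
After insert 'elk': sets bits 8 11 -> bits=001111111111
After insert 'bat': sets bits 3 7 11 -> bits=001111111111
Not inserted: (none) — query each against bits=001111111111:
False positives (alphabetical): none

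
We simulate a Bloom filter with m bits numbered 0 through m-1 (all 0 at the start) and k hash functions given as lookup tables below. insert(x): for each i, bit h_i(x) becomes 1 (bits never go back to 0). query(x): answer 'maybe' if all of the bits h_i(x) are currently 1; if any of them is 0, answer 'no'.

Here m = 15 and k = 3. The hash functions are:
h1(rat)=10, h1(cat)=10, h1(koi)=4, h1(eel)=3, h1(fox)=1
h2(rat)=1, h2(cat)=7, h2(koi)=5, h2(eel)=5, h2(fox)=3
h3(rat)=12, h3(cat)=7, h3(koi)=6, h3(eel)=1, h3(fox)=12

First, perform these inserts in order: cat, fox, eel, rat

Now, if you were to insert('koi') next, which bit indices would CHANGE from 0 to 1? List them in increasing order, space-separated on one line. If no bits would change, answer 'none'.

Start: bits=000000000000000
After insert 'cat': sets bits 7 10 -> bits=000000010010000
After insert 'fox': sets bits 1 3 12 -> bits=010100010010100
After insert 'eel': sets bits 1 3 5 -> bits=010101010010100
After insert 'rat': sets bits 1 10 12 -> bits=010101010010100
insert 'koi' would touch bits 4 5 6; currently bit4=0, bit5=1, bit6=0
Bits that are 0 among those (would change 0->1): 4 6

Answer: 4 6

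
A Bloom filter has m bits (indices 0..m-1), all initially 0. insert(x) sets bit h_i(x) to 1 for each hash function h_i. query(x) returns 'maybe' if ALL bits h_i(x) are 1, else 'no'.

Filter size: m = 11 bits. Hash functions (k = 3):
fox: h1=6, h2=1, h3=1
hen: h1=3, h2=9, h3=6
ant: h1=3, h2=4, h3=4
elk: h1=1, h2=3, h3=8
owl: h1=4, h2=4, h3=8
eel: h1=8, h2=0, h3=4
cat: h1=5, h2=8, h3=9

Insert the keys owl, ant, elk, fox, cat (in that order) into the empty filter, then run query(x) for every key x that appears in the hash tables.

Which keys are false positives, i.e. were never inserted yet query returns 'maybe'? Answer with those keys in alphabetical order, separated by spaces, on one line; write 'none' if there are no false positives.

Start: bits=00000000000
After insert 'owl': sets bits 4 8 -> bits=00001000100
After insert 'ant': sets bits 3 4 -> bits=00011000100
After insert 'elk': sets bits 1 3 8 -> bits=01011000100
After insert 'fox': sets bits 1 6 -> bits=01011010100
After insert 'cat': sets bits 5 8 9 -> bits=01011110110
Not inserted: eel hen — query each against bits=01011110110:
query eel: checks bit0=0, bit4=1, bit8=1 (has a 0) -> no => not a false positive
query hen: checks bit3=1, bit6=1, bit9=1 (all 1) -> maybe => FALSE POSITIVE
False positives (alphabetical): hen

Answer: hen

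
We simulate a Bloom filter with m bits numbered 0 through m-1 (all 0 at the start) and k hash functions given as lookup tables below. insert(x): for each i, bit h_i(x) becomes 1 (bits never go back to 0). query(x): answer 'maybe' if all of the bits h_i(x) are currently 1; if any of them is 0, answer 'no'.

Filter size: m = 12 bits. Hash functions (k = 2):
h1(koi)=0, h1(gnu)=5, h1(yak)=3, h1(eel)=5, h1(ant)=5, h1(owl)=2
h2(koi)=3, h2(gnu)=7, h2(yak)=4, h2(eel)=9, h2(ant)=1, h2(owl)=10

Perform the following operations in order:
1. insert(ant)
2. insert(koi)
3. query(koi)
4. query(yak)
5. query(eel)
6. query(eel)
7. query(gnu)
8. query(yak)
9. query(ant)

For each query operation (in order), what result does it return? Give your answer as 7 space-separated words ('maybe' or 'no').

Answer: maybe no no no no no maybe

Derivation:
Start: bits=000000000000
Op 1: insert ant -> sets bits 1 5 -> bits=010001000000
Op 2: insert koi -> sets bits 0 3 -> bits=110101000000
Op 3: query koi -> checks bit0=1, bit3=1 (all 1) -> maybe
Op 4: query yak -> checks bit3=1, bit4=0 (has a 0) -> no
Op 5: query eel -> checks bit5=1, bit9=0 (has a 0) -> no
Op 6: query eel -> checks bit5=1, bit9=0 (has a 0) -> no
Op 7: query gnu -> checks bit5=1, bit7=0 (has a 0) -> no
Op 8: query yak -> checks bit3=1, bit4=0 (has a 0) -> no
Op 9: query ant -> checks bit1=1, bit5=1 (all 1) -> maybe
Query results in order: maybe no no no no no maybe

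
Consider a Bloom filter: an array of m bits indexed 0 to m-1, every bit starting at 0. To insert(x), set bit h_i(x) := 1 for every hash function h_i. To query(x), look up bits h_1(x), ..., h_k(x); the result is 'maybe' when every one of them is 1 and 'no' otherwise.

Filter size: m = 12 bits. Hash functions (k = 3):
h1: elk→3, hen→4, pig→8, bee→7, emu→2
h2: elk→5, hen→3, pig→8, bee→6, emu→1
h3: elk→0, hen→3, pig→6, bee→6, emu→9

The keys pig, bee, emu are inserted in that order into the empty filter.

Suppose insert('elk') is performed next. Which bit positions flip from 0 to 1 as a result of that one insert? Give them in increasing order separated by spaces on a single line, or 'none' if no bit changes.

Start: bits=000000000000
After insert 'pig': sets bits 6 8 -> bits=000000101000
After insert 'bee': sets bits 6 7 -> bits=000000111000
After insert 'emu': sets bits 1 2 9 -> bits=011000111100
insert 'elk' would touch bits 0 3 5; currently bit0=0, bit3=0, bit5=0
Bits that are 0 among those (would change 0->1): 0 3 5

Answer: 0 3 5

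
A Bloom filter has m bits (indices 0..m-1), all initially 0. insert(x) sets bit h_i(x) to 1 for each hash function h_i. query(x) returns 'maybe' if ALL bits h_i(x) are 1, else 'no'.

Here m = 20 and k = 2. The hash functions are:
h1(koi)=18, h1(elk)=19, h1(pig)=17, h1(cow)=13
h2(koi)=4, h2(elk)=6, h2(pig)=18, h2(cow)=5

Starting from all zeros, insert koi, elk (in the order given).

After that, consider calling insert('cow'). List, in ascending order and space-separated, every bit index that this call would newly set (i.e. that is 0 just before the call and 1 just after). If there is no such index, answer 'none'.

Answer: 5 13

Derivation:
Start: bits=00000000000000000000
After insert 'koi': sets bits 4 18 -> bits=00001000000000000010
After insert 'elk': sets bits 6 19 -> bits=00001010000000000011
insert 'cow' would touch bits 5 13; currently bit5=0, bit13=0
Bits that are 0 among those (would change 0->1): 5 13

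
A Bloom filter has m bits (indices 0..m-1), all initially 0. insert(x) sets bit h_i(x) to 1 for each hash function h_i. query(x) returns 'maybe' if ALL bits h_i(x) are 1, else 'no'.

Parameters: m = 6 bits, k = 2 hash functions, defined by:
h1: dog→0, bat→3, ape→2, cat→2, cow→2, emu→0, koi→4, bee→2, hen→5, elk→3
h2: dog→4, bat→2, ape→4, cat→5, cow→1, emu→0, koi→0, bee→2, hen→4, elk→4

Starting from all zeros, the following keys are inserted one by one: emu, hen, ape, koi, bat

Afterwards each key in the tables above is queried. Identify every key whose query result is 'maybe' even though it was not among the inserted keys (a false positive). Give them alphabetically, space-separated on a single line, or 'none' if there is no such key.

Answer: bee cat dog elk

Derivation:
Start: bits=000000
After insert 'emu': sets bits 0 -> bits=100000
After insert 'hen': sets bits 4 5 -> bits=100011
After insert 'ape': sets bits 2 4 -> bits=101011
After insert 'koi': sets bits 0 4 -> bits=101011
After insert 'bat': sets bits 2 3 -> bits=101111
Not inserted: bee cat cow dog elk — query each against bits=101111:
query bee: checks bit2=1 (all 1) -> maybe => FALSE POSITIVE
query cat: checks bit2=1, bit5=1 (all 1) -> maybe => FALSE POSITIVE
query cow: checks bit1=0, bit2=1 (has a 0) -> no => not a false positive
query dog: checks bit0=1, bit4=1 (all 1) -> maybe => FALSE POSITIVE
query elk: checks bit3=1, bit4=1 (all 1) -> maybe => FALSE POSITIVE
False positives (alphabetical): bee cat dog elk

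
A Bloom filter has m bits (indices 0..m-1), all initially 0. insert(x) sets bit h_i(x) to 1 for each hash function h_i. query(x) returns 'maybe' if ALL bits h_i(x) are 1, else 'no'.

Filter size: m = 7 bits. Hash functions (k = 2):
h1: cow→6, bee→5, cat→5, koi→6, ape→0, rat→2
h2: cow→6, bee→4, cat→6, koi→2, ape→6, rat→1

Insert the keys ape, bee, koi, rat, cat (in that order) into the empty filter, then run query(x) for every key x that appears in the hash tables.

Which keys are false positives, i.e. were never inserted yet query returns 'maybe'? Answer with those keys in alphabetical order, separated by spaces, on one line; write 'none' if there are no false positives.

Start: bits=0000000
After insert 'ape': sets bits 0 6 -> bits=1000001
After insert 'bee': sets bits 4 5 -> bits=1000111
After insert 'koi': sets bits 2 6 -> bits=1010111
After insert 'rat': sets bits 1 2 -> bits=1110111
After insert 'cat': sets bits 5 6 -> bits=1110111
Not inserted: cow — query each against bits=1110111:
query cow: checks bit6=1 (all 1) -> maybe => FALSE POSITIVE
False positives (alphabetical): cow

Answer: cow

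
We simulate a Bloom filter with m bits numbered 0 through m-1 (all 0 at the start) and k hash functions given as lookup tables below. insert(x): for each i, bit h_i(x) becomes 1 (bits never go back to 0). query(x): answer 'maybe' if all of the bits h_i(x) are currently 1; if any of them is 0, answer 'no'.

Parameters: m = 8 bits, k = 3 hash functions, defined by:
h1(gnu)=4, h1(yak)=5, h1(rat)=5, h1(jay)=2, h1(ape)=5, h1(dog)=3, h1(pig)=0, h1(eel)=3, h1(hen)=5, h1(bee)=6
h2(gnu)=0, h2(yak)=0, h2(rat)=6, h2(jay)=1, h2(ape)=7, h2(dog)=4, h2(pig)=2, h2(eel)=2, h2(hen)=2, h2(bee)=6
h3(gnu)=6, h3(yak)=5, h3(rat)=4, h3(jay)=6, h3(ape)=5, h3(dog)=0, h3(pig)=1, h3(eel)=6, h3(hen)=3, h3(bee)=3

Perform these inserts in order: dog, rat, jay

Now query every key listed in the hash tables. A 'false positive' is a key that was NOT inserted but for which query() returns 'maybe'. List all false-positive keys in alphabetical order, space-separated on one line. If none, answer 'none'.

Answer: bee eel gnu hen pig yak

Derivation:
Start: bits=00000000
After insert 'dog': sets bits 0 3 4 -> bits=10011000
After insert 'rat': sets bits 4 5 6 -> bits=10011110
After insert 'jay': sets bits 1 2 6 -> bits=11111110
Not inserted: ape bee eel gnu hen pig yak — query each against bits=11111110:
query ape: checks bit5=1, bit7=0 (has a 0) -> no => not a false positive
query bee: checks bit3=1, bit6=1 (all 1) -> maybe => FALSE POSITIVE
query eel: checks bit2=1, bit3=1, bit6=1 (all 1) -> maybe => FALSE POSITIVE
query gnu: checks bit0=1, bit4=1, bit6=1 (all 1) -> maybe => FALSE POSITIVE
query hen: checks bit2=1, bit3=1, bit5=1 (all 1) -> maybe => FALSE POSITIVE
query pig: checks bit0=1, bit1=1, bit2=1 (all 1) -> maybe => FALSE POSITIVE
query yak: checks bit0=1, bit5=1 (all 1) -> maybe => FALSE POSITIVE
False positives (alphabetical): bee eel gnu hen pig yak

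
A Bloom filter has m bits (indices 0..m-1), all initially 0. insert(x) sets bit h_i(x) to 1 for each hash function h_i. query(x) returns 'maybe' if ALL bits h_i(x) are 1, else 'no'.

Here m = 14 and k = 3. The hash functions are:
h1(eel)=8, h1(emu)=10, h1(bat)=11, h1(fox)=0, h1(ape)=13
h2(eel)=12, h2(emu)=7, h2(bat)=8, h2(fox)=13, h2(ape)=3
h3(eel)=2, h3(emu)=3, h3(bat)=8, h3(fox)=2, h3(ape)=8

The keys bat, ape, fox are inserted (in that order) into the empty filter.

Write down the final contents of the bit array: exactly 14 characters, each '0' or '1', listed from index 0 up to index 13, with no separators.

Start: bits=00000000000000
After insert 'bat': sets bits 8 11 -> bits=00000000100100
After insert 'ape': sets bits 3 8 13 -> bits=00010000100101
After insert 'fox': sets bits 0 2 13 -> bits=10110000100101

Answer: 10110000100101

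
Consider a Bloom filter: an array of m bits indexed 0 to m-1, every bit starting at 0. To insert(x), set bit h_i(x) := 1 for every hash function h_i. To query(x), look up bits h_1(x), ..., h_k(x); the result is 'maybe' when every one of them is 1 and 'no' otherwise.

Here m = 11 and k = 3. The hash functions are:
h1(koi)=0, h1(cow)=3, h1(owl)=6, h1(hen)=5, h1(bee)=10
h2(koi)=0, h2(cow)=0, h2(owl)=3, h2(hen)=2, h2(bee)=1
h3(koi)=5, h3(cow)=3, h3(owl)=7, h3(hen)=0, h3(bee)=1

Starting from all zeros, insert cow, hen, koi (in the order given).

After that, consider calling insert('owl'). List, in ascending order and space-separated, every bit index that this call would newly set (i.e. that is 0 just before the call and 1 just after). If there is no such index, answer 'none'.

Answer: 6 7

Derivation:
Start: bits=00000000000
After insert 'cow': sets bits 0 3 -> bits=10010000000
After insert 'hen': sets bits 0 2 5 -> bits=10110100000
After insert 'koi': sets bits 0 5 -> bits=10110100000
insert 'owl' would touch bits 3 6 7; currently bit3=1, bit6=0, bit7=0
Bits that are 0 among those (would change 0->1): 6 7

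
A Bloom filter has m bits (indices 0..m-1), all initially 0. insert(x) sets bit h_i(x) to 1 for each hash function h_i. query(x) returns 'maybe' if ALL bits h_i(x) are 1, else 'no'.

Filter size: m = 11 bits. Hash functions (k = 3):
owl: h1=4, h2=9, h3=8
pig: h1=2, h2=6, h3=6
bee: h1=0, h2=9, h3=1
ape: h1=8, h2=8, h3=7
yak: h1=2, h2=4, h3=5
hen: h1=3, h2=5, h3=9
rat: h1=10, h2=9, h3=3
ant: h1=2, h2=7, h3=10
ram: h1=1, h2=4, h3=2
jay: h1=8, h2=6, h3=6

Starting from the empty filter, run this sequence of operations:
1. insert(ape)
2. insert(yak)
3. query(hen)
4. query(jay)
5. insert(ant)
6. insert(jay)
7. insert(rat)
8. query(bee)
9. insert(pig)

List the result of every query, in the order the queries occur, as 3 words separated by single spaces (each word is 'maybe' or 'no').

Answer: no no no

Derivation:
Start: bits=00000000000
Op 1: insert ape -> sets bits 7 8 -> bits=00000001100
Op 2: insert yak -> sets bits 2 4 5 -> bits=00101101100
Op 3: query hen -> checks bit3=0, bit5=1, bit9=0 (has a 0) -> no
Op 4: query jay -> checks bit6=0, bit8=1 (has a 0) -> no
Op 5: insert ant -> sets bits 2 7 10 -> bits=00101101101
Op 6: insert jay -> sets bits 6 8 -> bits=00101111101
Op 7: insert rat -> sets bits 3 9 10 -> bits=00111111111
Op 8: query bee -> checks bit0=0, bit1=0, bit9=1 (has a 0) -> no
Op 9: insert pig -> sets bits 2 6 -> bits=00111111111
Query results in order: no no no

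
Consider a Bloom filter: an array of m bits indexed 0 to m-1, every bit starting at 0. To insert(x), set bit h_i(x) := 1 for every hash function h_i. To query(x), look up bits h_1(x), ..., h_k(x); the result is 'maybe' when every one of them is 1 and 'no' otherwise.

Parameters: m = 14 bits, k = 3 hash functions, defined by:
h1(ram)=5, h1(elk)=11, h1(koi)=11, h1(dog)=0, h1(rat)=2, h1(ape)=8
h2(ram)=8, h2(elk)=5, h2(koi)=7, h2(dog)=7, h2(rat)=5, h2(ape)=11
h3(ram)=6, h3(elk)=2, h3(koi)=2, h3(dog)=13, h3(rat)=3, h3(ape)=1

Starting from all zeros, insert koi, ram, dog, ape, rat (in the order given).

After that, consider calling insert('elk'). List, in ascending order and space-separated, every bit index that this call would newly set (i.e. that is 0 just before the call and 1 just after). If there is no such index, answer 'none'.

Answer: none

Derivation:
Start: bits=00000000000000
After insert 'koi': sets bits 2 7 11 -> bits=00100001000100
After insert 'ram': sets bits 5 6 8 -> bits=00100111100100
After insert 'dog': sets bits 0 7 13 -> bits=10100111100101
After insert 'ape': sets bits 1 8 11 -> bits=11100111100101
After insert 'rat': sets bits 2 3 5 -> bits=11110111100101
insert 'elk' would touch bits 2 5 11; currently bit2=1, bit5=1, bit11=1
Bits that are 0 among those (would change 0->1): none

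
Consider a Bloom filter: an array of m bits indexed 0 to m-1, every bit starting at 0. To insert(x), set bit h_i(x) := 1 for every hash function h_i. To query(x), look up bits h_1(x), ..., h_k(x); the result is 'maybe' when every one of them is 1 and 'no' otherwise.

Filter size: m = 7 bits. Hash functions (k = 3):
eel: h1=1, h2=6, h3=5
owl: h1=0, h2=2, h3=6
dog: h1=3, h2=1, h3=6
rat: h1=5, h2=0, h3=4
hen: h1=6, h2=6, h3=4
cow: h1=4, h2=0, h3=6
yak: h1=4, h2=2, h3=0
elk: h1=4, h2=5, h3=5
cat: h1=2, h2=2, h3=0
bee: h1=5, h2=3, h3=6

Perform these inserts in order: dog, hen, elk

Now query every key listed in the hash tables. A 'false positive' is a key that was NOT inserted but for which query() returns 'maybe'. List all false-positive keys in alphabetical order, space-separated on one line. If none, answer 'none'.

Answer: bee eel

Derivation:
Start: bits=0000000
After insert 'dog': sets bits 1 3 6 -> bits=0101001
After insert 'hen': sets bits 4 6 -> bits=0101101
After insert 'elk': sets bits 4 5 -> bits=0101111
Not inserted: bee cat cow eel owl rat yak — query each against bits=0101111:
query bee: checks bit3=1, bit5=1, bit6=1 (all 1) -> maybe => FALSE POSITIVE
query cat: checks bit0=0, bit2=0 (has a 0) -> no => not a false positive
query cow: checks bit0=0, bit4=1, bit6=1 (has a 0) -> no => not a false positive
query eel: checks bit1=1, bit5=1, bit6=1 (all 1) -> maybe => FALSE POSITIVE
query owl: checks bit0=0, bit2=0, bit6=1 (has a 0) -> no => not a false positive
query rat: checks bit0=0, bit4=1, bit5=1 (has a 0) -> no => not a false positive
query yak: checks bit0=0, bit2=0, bit4=1 (has a 0) -> no => not a false positive
False positives (alphabetical): bee eel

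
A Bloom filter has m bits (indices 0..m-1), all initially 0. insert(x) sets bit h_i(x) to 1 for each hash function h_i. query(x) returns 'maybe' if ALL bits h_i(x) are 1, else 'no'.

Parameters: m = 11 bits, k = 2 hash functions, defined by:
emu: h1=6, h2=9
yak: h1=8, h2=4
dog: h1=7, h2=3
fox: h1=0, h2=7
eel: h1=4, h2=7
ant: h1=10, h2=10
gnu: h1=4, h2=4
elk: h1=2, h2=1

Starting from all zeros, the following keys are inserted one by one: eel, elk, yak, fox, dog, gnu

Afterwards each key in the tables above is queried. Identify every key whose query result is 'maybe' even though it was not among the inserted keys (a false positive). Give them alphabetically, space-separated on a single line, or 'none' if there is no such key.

Answer: none

Derivation:
Start: bits=00000000000
After insert 'eel': sets bits 4 7 -> bits=00001001000
After insert 'elk': sets bits 1 2 -> bits=01101001000
After insert 'yak': sets bits 4 8 -> bits=01101001100
After insert 'fox': sets bits 0 7 -> bits=11101001100
After insert 'dog': sets bits 3 7 -> bits=11111001100
After insert 'gnu': sets bits 4 -> bits=11111001100
Not inserted: ant emu — query each against bits=11111001100:
query ant: checks bit10=0 (has a 0) -> no => not a false positive
query emu: checks bit6=0, bit9=0 (has a 0) -> no => not a false positive
False positives (alphabetical): none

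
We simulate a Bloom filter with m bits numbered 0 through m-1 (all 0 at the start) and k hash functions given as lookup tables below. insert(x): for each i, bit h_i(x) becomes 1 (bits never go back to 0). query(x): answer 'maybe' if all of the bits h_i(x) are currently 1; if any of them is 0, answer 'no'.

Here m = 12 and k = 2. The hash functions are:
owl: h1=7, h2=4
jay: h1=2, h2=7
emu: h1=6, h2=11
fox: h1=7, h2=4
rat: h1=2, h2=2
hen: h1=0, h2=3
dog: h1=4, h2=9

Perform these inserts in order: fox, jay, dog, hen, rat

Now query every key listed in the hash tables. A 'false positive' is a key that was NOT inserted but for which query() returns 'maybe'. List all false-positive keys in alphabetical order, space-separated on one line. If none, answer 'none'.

Start: bits=000000000000
After insert 'fox': sets bits 4 7 -> bits=000010010000
After insert 'jay': sets bits 2 7 -> bits=001010010000
After insert 'dog': sets bits 4 9 -> bits=001010010100
After insert 'hen': sets bits 0 3 -> bits=101110010100
After insert 'rat': sets bits 2 -> bits=101110010100
Not inserted: emu owl — query each against bits=101110010100:
query emu: checks bit6=0, bit11=0 (has a 0) -> no => not a false positive
query owl: checks bit4=1, bit7=1 (all 1) -> maybe => FALSE POSITIVE
False positives (alphabetical): owl

Answer: owl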